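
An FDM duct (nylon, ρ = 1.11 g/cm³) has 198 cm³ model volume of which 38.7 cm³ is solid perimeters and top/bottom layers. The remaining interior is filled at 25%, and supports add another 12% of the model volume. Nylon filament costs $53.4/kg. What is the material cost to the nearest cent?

Infill region: 198 − 38.7 → 159.3 cm³.
Infill deposited = 0.25 × 159.3 = 39.825 cm³.
Support = 0.12 × 198, so 23.76 cm³.
Total extruded: 38.7 + 39.825 + 23.76 → 102.285 cm³.
Mass: 102.285 × 1.11 → 113.53635 g.
At $53.4/kg: 113.53635/1000 × 53.4 = $6.06.

$6.06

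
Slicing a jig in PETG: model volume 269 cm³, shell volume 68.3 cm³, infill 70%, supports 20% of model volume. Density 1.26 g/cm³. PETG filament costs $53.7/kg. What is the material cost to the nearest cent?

Infill region = 269 − 68.3 = 200.7 cm³.
Deposited infill: 0.70 × 200.7 → 140.49 cm³.
Support = 0.20 × 269, so 53.8 cm³.
Total extruded = 68.3 + 140.49 + 53.8, so 262.59 cm³.
Mass: 262.59 × 1.26 → 330.8634 g.
Cost = 330.8634 g / 1000 × $53.7/kg = $17.77.

$17.77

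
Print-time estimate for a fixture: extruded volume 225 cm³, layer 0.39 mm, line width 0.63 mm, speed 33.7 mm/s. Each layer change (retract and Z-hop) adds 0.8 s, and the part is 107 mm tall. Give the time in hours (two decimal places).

Extrusion cross-section = 0.39 × 0.63, so 0.2457 mm².
Toolpath length = 225 cm³ / 0.2457 mm² = 225000 / 0.2457 = 915750.9 mm.
Print-move time = 915750.9 / 33.7 = 27173.6 s.
Number of layers: 107 / 0.39 → 275 (rounded up).
Layer-change overhead: 275 × 0.8 → 220 s.
Altogether 27173.6 + 220 = 27393.6 s, i.e. 7.61 hours.

7.61 hours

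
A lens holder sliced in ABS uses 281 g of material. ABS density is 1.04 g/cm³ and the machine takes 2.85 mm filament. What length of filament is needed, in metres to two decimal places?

42.35 m

Extruded volume: 281/1.04 = 270.1923 cm³ (270192.3 mm³).
Cross-section of 2.85 mm filament: π·(2.85/2)² = 6.3794 mm².
Length = 270192.3 / 6.3794 = 42353.87 mm = 42.35 m.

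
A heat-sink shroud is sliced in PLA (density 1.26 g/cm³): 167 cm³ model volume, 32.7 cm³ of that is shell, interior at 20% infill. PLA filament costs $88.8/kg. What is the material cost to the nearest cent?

Infill region = 167 − 32.7, so 134.3 cm³.
Infill volume = 0.20 × 134.3 = 26.86 cm³.
Total printed volume = 32.7 + 26.86 = 59.56 cm³.
Mass: 59.56 × 1.26 → 75.0456 g.
Cost = 75.0456 g / 1000 × $88.8/kg = $6.66.

$6.66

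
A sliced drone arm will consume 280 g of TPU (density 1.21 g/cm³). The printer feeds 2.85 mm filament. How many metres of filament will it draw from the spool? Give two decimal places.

Volume = 280 g / 1.21 g·cm⁻³ = 231.405 cm³ = 231405 mm³.
Filament cross-section = π × (2.85/2)² = 6.3794 mm².
Length = 231405 / 6.3794 = 36273.79 mm = 36.27 m.

36.27 m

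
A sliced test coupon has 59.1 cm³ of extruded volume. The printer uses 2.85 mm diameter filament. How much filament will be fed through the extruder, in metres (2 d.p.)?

9.26 m

Filament cross-section = π × (2.85/2)² = 6.3794 mm².
L = 59100 mm³ / 6.3794 mm² = 9264.19 mm, i.e. 9.26 m.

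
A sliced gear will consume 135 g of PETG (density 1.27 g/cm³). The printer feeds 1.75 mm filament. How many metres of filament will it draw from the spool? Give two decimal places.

Extruded volume: 135/1.27 = 106.2992 cm³ (106299.2 mm³).
A = π r² = π × 0.875² = 2.4053 mm².
Length = 106299.2 / 2.4053 = 44193.74 mm = 44.19 m.

44.19 m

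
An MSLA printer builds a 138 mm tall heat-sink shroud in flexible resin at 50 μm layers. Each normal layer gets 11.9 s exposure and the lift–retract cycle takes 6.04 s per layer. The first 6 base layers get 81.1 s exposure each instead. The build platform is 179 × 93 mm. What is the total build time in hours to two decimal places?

Layer count = ceil(138 / 0.05) = 2760.
Base layers = 6 × (81.1 + 6.04), so 522.84 s.
Normal layers = 2754 × (11.9 + 6.04), so 49406.76 s.
Total = 522.84 + 49406.76 = 49929.6 s = 13.87 hours.

13.87 hours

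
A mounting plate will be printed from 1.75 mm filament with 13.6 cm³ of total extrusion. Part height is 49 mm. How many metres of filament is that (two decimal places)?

5.65 m

Filament cross-section = π × (1.75/2)² = 2.4053 mm².
Length = 13.6 cm³ / 2.4053 mm² = 13600 / 2.4053 = 5654.18 mm = 5.65 m.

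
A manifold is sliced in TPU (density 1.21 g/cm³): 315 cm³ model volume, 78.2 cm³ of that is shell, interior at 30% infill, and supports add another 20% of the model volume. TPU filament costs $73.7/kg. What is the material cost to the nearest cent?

$18.93

Interior volume = 315 − 78.2 = 236.8 cm³.
Infill deposited = 0.30 × 236.8 = 71.04 cm³.
Support = 0.20 × 315, so 63 cm³.
Total extruded = 78.2 + 71.04 + 63 = 212.24 cm³.
Mass: 212.24 × 1.21 → 256.8104 g.
Cost = 256.8104 g / 1000 × $73.7/kg = $18.93.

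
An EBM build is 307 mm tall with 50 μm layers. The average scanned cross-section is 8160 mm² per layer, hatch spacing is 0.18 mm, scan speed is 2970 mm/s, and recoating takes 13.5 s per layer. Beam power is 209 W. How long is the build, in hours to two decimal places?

49.06 hours

Layers = ⌈307/0.05⌉ = 6140.
Per-layer scan distance = 8160 / 0.18, so 45333.3 mm.
Beam time per layer = 45333.3 / 2970 = 15.2637 s.
Layer cycle = 15.2637 + 13.5, so 28.7637 s.
6140 layers × 28.7637 s/layer = 176609.118 s, i.e. 49.06 hours.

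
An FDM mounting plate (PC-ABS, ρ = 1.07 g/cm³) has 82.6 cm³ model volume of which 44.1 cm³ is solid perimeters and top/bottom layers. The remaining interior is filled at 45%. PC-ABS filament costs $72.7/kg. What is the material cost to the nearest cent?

$4.78

Volume inside the shell = 82.6 − 44.1 = 38.5 cm³.
Infill deposited = 0.45 × 38.5, so 17.325 cm³.
Total extruded: 44.1 + 17.325 → 61.425 cm³.
Mass = 61.425 × 1.07, so 65.72475 g.
Cost = 65.72475 g / 1000 × $72.7/kg = $4.78.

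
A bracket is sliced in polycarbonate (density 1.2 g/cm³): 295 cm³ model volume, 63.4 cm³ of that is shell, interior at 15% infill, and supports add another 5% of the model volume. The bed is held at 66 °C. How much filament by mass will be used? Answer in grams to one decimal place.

135.5 g

Interior volume = 295 − 63.4, so 231.6 cm³.
Infill deposited = 0.15 × 231.6 = 34.74 cm³.
Support: 0.05 × 295 → 14.75 cm³.
Total printed volume: 63.4 + 34.74 + 14.75 → 112.89 cm³.
Mass = 112.89 × 1.2, so 135.468 g.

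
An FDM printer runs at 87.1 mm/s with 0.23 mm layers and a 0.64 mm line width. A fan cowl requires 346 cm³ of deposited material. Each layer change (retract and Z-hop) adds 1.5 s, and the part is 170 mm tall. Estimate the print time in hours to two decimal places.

7.80 hours

Bead cross-section = 0.23 × 0.64, so 0.1472 mm².
Path length: 346000 mm³ / 0.1472 mm² → 2350543.5 mm.
Print-move time = 2350543.5 / 87.1, so 26986.7 s.
Layer count = ceil(170 / 0.23) = 740.
Layer-change overhead = 740 × 1.5 = 1110 s.
Altogether 26986.7 + 1110 = 28096.7 s, i.e. 7.80 hours.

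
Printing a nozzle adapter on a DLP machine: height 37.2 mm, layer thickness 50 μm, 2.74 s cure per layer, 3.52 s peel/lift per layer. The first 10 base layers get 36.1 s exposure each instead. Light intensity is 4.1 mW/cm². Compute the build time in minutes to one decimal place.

83.2 minutes

Layers = ⌈37.2/0.05⌉ = 744.
Base layers = 10 × (36.1 + 3.52) = 396.2 s.
Regular layers = 734 × (2.74 + 3.52), so 4594.84 s.
Total = 396.2 + 4594.84 = 4991.04 s = 83.2 minutes.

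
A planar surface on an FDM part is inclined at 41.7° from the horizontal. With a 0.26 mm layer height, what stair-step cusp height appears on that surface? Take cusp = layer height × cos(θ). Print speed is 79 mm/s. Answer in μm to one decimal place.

194.1 μm

h_c = t·cos θ = 0.26 × 0.7466 = 0.194116 mm (194.1 μm).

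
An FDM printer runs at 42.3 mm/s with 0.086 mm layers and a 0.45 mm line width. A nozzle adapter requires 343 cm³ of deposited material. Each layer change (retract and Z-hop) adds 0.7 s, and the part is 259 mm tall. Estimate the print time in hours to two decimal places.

58.79 hours

Extrusion cross-section: 0.086 × 0.45 → 0.0387 mm².
Path length: 343000 mm³ / 0.0387 mm² → 8863049.1 mm.
Print-move time = 8863049.1 / 42.3, so 209528.3 s.
Number of layers: 259 / 0.086 → 3012 (rounded up).
Non-print overhead = 3012 × 0.7 = 2108.4 s.
Altogether 209528.3 + 2108.4 = 211636.7 s, i.e. 58.79 hours.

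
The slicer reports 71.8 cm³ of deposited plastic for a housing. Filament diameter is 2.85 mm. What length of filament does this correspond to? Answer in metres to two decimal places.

11.25 m

A = π r² = π × 1.425² = 6.3794 mm².
L = 71800 mm³ / 6.3794 mm² = 11254.98 mm, i.e. 11.25 m.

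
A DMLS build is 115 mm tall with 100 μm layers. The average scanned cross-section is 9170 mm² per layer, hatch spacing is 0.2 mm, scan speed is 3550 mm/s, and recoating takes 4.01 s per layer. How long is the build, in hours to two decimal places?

Number of layers: 115 / 0.1 → 1150 (rounded up).
Per-layer scan distance = 9170 / 0.2 = 45850 mm.
Per-layer scan time = 45850 / 3550 = 12.9155 s.
Layer cycle = 12.9155 + 4.01 = 16.9255 s.
1150 layers × 16.9255 s/layer = 19464.325 s, i.e. 5.41 hours.

5.41 hours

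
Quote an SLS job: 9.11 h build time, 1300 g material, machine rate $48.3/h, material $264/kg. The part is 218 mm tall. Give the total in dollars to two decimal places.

$783.21

Machine-time cost = 48.3 × 9.11, so $440.013.
Material charge = 264 × 1300/1000 = $343.20.
Job cost: 440.013 + 343.20 = 783.213 ≈ $783.21.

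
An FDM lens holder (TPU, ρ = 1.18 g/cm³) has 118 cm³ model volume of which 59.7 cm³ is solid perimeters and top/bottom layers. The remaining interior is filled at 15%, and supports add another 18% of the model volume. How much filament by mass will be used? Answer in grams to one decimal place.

105.8 g

Volume inside the shell = 118 − 59.7 = 58.3 cm³.
Infill volume: 0.15 × 58.3 → 8.745 cm³.
Support = 0.18 × 118, so 21.24 cm³.
Total printed volume = 59.7 + 8.745 + 21.24, so 89.685 cm³.
Mass = 89.685 × 1.18 = 105.8283 g.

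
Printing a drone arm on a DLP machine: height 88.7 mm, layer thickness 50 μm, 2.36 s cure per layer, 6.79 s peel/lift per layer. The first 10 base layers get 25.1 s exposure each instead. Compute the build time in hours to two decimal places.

Number of layers: 88.7 / 0.05 → 1774 (rounded up).
Bottom layers = 10 × (25.1 + 6.79) = 318.9 s.
Remaining layers = 1764 × (2.36 + 6.79), so 16140.6 s.
Total = 318.9 + 16140.6 = 16459.5 s = 4.57 hours.

4.57 hours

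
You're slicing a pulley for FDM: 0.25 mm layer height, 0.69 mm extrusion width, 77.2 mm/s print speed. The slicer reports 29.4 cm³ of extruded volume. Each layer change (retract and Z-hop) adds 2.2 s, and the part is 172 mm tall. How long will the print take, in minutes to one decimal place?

Bead cross-section: 0.25 × 0.69 → 0.1725 mm².
Toolpath length = 29.4 cm³ / 0.1725 mm² = 29400 / 0.1725 = 170434.8 mm.
Time extruding: 170434.8 / 77.2 → 2207.7 s.
Layer count = ceil(172 / 0.25) = 688.
Z-hop total: 688 × 2.2 → 1513.6 s.
Total = 2207.7 + 1513.6 = 3721.3 s = 62.0 minutes.

62.0 minutes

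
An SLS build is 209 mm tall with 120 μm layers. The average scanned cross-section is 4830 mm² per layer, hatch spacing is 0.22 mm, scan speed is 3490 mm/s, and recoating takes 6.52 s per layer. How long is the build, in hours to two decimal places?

Layers = ⌈209/0.12⌉ = 1742.
Scan path per layer: 4830 / 0.22 → 21954.5 mm.
Laser time per layer = 21954.5 / 3490, so 6.2907 s.
Layer cycle: 6.2907 + 6.52 → 12.8107 s.
Build time = 1742 × 12.8107 = 22316.2394 s = 6.20 hours.

6.20 hours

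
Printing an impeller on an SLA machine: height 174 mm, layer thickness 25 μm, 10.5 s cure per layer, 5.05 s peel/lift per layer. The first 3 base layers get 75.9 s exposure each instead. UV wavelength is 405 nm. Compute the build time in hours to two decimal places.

30.12 hours

Layer count = ceil(174 / 0.025) = 6960.
Burn-in layers = 3 × (75.9 + 5.05), so 242.85 s.
Normal layers: 6957 × (10.5 + 5.05) → 108181.35 s.
Sum: 242.85 + 108181.35 = 108424.2 s → 30.12 hours.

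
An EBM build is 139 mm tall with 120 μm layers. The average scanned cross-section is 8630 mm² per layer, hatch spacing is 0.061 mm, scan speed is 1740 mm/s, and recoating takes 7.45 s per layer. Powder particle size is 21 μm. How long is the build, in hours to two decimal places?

Layer count = ceil(139 / 0.12) = 1159.
Scan path per layer: 8630 / 0.061 → 141475.4 mm.
Scan time per layer = 141475.4 / 1740, so 81.3077 s.
Per-layer time = 81.3077 + 7.45 = 88.7577 s.
1159 layers × 88.7577 s/layer = 102870.1743 s, i.e. 28.58 hours.

28.58 hours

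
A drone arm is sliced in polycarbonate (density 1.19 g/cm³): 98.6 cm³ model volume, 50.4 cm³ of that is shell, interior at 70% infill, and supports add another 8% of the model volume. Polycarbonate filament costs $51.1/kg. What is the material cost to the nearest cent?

$5.60

Volume inside the shell: 98.6 − 50.4 → 48.2 cm³.
Deposited infill = 0.70 × 48.2, so 33.74 cm³.
Support: 0.08 × 98.6 → 7.888 cm³.
Total extruded = 50.4 + 33.74 + 7.888, so 92.028 cm³.
Mass = 92.028 × 1.19 = 109.51332 g.
Cost = 109.51332 g / 1000 × $51.1/kg = $5.60.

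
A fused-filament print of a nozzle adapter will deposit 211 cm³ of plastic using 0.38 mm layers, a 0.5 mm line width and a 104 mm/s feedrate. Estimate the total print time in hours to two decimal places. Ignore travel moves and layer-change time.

2.97 hours

Line area: 0.38 × 0.5 → 0.19 mm².
Toolpath length = 211 cm³ / 0.19 mm² = 211000 / 0.19 = 1110526.3 mm.
Time extruding: 1110526.3 / 104 → 10678.1 s.
That's 10678.1 s → 2.97 hours.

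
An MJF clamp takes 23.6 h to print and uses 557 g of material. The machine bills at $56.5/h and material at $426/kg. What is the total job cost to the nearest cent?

$1570.68

Machine cost = 56.5 × 23.6, so $1333.40.
Material charge = 426 × 557/1000, so $237.282.
Total = 1333.40 + 237.282 = 1570.682 ≈ $1570.68.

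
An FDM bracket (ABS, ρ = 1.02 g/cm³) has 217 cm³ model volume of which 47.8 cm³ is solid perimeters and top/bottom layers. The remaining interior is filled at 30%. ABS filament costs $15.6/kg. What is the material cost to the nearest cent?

Infill region: 217 − 47.8 → 169.2 cm³.
Deposited infill: 0.30 × 169.2 → 50.76 cm³.
Total extruded: 47.8 + 50.76 → 98.56 cm³.
Mass = 98.56 × 1.02 = 100.5312 g.
At $15.6/kg: 100.5312/1000 × 15.6 = $1.57.

$1.57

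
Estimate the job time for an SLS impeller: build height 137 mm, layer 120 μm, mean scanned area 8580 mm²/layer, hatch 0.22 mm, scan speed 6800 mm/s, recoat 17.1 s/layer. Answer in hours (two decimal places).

7.24 hours

Number of layers: 137 / 0.12 → 1142 (rounded up).
Scan path per layer = 8580 / 0.22, so 39000 mm.
Scan time per layer: 39000 / 6800 → 5.7353 s.
Layer cycle = 5.7353 + 17.1 = 22.8353 s.
Total: 1142 × 22.8353 s = 26077.9126 s → 7.24 hours.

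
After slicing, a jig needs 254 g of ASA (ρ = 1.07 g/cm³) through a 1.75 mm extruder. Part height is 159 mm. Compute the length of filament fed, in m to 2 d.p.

Volume = 254 g / 1.07 g·cm⁻³ = 237.3832 cm³ = 237383.2 mm³.
Cross-section of 1.75 mm filament: π·(1.75/2)² = 2.4053 mm².
L = V/A = 237383.2/2.4053 = 98691.72 mm → 98.69 m.

98.69 m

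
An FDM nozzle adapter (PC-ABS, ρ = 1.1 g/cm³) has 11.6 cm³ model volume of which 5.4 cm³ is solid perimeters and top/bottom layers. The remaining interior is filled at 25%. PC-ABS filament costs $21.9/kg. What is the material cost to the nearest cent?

$0.17

Volume inside the shell: 11.6 − 5.4 → 6.2 cm³.
Infill volume = 0.25 × 6.2 = 1.55 cm³.
Deposited volume: 5.4 + 1.55 → 6.95 cm³.
Mass = 6.95 × 1.1, so 7.645 g.
At $21.9/kg: 7.645/1000 × 21.9 = $0.17.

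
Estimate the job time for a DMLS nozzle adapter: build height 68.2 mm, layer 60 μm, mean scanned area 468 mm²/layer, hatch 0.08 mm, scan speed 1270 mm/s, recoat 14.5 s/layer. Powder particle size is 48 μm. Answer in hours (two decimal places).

Layer count = ceil(68.2 / 0.06) = 1137.
Per-layer scan distance: 468 / 0.08 → 5850 mm.
Laser time per layer: 5850 / 1270 → 4.6063 s.
Layer cycle: 4.6063 + 14.5 → 19.1063 s.
1137 layers × 19.1063 s/layer = 21723.8631 s, i.e. 6.03 hours.

6.03 hours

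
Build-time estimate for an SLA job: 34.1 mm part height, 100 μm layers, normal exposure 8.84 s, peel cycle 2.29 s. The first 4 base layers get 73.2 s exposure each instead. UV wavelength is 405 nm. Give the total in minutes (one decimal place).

67.5 minutes

Layers = ⌈34.1/0.1⌉ = 341.
Base layers = 4 × (73.2 + 2.29), so 301.96 s.
Regular layers = 337 × (8.84 + 2.29), so 3750.81 s.
Sum: 301.96 + 3750.81 = 4052.77 s → 67.5 minutes.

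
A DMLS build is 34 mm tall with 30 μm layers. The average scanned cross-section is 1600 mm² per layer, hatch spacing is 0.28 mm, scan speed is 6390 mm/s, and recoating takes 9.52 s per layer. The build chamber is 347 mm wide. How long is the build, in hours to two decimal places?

3.28 hours

Number of layers: 34 / 0.03 → 1134 (rounded up).
Per-layer scan distance: 1600 / 0.28 → 5714.3 mm.
Scan time per layer = 5714.3 / 6390, so 0.8943 s.
Time per layer: 0.8943 + 9.52 → 10.4143 s.
Build time = 1134 × 10.4143 = 11809.8162 s = 3.28 hours.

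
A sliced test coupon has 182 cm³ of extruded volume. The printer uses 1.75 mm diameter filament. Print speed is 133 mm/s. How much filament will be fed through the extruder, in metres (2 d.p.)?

75.67 m

Cross-section of 1.75 mm filament: π·(1.75/2)² = 2.4053 mm².
L = 182000 mm³ / 2.4053 mm² = 75666.24 mm, i.e. 75.67 m.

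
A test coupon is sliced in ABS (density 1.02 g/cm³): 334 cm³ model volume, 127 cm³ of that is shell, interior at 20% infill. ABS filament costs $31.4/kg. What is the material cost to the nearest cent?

Infill region: 334 − 127 → 207 cm³.
Deposited infill = 0.20 × 207 = 41.4 cm³.
Total extruded: 127 + 41.4 → 168.4 cm³.
Mass = 168.4 × 1.02, so 171.768 g.
Cost = 171.768 g / 1000 × $31.4/kg = $5.39.

$5.39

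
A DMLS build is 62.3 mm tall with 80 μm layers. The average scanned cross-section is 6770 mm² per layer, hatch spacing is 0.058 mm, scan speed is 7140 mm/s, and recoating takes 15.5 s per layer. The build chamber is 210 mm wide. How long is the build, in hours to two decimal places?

Layers = ⌈62.3/0.08⌉ = 779.
Scan path per layer: 6770 / 0.058 → 116724.1 mm.
Scan time per layer = 116724.1 / 7140 = 16.3479 s.
Per-layer time: 16.3479 + 15.5 → 31.8479 s.
779 layers × 31.8479 s/layer = 24809.5141 s, i.e. 6.89 hours.

6.89 hours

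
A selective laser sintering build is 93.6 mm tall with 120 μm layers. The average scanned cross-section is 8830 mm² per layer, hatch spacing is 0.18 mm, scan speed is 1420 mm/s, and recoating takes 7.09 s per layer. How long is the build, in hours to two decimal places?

Layers = ⌈93.6/0.12⌉ = 780.
Hatch length per layer: 8830 / 0.18 → 49055.6 mm.
Per-layer scan time = 49055.6 / 1420, so 34.5462 s.
Time per layer: 34.5462 + 7.09 → 41.6362 s.
Build time = 780 × 41.6362 = 32476.236 s = 9.02 hours.

9.02 hours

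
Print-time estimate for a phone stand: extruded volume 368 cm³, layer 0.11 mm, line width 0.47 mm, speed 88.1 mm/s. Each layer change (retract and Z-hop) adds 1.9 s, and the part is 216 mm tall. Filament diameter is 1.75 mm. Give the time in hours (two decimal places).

Line area: 0.11 × 0.47 → 0.0517 mm².
Toolpath length = 368 cm³ / 0.0517 mm² = 368000 / 0.0517 = 7117988.4 mm.
Extrusion time: 7117988.4 / 88.1 → 80794.4 s.
Layers = ⌈216/0.11⌉ = 1964.
Non-print overhead: 1964 × 1.9 → 3731.6 s.
Total = 80794.4 + 3731.6 = 84526 s = 23.48 hours.

23.48 hours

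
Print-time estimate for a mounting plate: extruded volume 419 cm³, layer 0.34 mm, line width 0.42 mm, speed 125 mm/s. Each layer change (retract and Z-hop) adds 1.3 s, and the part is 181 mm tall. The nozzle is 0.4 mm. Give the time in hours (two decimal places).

6.71 hours

Extrusion cross-section = 0.34 × 0.42 = 0.1428 mm².
Toolpath length = 419 cm³ / 0.1428 mm² = 419000 / 0.1428 = 2934173.7 mm.
Extrusion time: 2934173.7 / 125 → 23473.4 s.
Number of layers: 181 / 0.34 → 533 (rounded up).
Layer-change overhead = 533 × 1.3 = 692.9 s.
Altogether 23473.4 + 692.9 = 24166.3 s, i.e. 6.71 hours.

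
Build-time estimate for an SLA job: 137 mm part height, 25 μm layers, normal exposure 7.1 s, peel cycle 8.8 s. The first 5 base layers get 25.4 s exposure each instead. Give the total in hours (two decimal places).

24.23 hours

Layer count = ceil(137 / 0.025) = 5480.
Base layers = 5 × (25.4 + 8.8), so 171 s.
Regular layers = 5475 × (7.1 + 8.8) = 87052.5 s.
Sum: 171 + 87052.5 = 87223.5 s → 24.23 hours.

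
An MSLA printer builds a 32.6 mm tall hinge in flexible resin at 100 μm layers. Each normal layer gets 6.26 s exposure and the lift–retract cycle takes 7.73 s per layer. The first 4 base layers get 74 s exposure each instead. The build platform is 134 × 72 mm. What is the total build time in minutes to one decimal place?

80.5 minutes

Layer count = ceil(32.6 / 0.1) = 326.
Base layers: 4 × (74 + 7.73) → 326.92 s.
Normal layers: 322 × (6.26 + 7.73) → 4504.78 s.
Total = 326.92 + 4504.78 = 4831.7 s = 80.5 minutes.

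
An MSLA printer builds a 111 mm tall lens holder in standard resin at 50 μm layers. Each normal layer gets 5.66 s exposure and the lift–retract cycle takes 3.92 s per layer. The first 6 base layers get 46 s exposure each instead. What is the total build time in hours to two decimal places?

5.97 hours

Layers = ⌈111/0.05⌉ = 2220.
Bottom layers = 6 × (46 + 3.92), so 299.52 s.
Remaining layers: 2214 × (5.66 + 3.92) → 21210.12 s.
Total = 299.52 + 21210.12 = 21509.64 s = 5.97 hours.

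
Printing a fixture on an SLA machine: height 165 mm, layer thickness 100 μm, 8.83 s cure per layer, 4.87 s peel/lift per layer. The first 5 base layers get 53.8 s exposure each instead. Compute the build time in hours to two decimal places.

6.34 hours

Number of layers: 165 / 0.1 → 1650 (rounded up).
Base layers = 5 × (53.8 + 4.87) = 293.35 s.
Normal layers = 1645 × (8.83 + 4.87), so 22536.5 s.
Total = 293.35 + 22536.5 = 22829.85 s = 6.34 hours.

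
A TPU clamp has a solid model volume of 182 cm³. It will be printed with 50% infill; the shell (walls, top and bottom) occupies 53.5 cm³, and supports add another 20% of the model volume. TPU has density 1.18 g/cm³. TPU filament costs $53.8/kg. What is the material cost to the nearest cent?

$9.79

Volume inside the shell: 182 − 53.5 → 128.5 cm³.
Infill deposited: 0.50 × 128.5 → 64.25 cm³.
Support = 0.20 × 182 = 36.4 cm³.
Total extruded = 53.5 + 64.25 + 36.4 = 154.15 cm³.
Mass: 154.15 × 1.18 → 181.897 g.
Cost = 181.897 g / 1000 × $53.8/kg = $9.79.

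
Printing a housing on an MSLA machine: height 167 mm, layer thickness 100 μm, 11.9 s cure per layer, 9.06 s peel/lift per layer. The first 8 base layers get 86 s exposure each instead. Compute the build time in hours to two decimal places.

Layers = ⌈167/0.1⌉ = 1670.
Base layers: 8 × (86 + 9.06) → 760.48 s.
Normal layers = 1662 × (11.9 + 9.06), so 34835.52 s.
Sum: 760.48 + 34835.52 = 35596 s → 9.89 hours.

9.89 hours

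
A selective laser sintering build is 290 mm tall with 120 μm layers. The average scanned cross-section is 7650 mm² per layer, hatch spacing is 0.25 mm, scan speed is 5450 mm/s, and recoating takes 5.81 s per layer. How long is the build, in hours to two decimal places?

7.67 hours

Layers = ⌈290/0.12⌉ = 2417.
Per-layer scan distance = 7650 / 0.25 = 30600 mm.
Per-layer scan time = 30600 / 5450, so 5.6147 s.
Per-layer time: 5.6147 + 5.81 → 11.4247 s.
Build time = 2417 × 11.4247 = 27613.4999 s = 7.67 hours.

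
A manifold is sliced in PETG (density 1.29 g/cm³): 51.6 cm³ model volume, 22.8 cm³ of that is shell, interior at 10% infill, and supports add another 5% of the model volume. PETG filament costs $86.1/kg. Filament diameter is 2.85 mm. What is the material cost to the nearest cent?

$3.14

Infill region: 51.6 − 22.8 → 28.8 cm³.
Deposited infill = 0.10 × 28.8 = 2.88 cm³.
Support = 0.05 × 51.6, so 2.58 cm³.
Total extruded = 22.8 + 2.88 + 2.58 = 28.26 cm³.
Mass = 28.26 × 1.29 = 36.4554 g.
At $86.1/kg: 36.4554/1000 × 86.1 = $3.14.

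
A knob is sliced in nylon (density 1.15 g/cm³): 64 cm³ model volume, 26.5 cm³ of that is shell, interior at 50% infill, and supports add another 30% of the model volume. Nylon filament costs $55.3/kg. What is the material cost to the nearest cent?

Volume inside the shell: 64 − 26.5 → 37.5 cm³.
Infill deposited = 0.50 × 37.5, so 18.75 cm³.
Support = 0.30 × 64 = 19.2 cm³.
Total printed volume = 26.5 + 18.75 + 19.2 = 64.45 cm³.
Mass = 64.45 × 1.15 = 74.1175 g.
Cost = 74.1175 g / 1000 × $55.3/kg = $4.10.

$4.10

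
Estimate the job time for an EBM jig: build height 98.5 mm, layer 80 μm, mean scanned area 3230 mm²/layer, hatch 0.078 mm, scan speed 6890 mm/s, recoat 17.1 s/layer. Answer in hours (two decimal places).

Number of layers: 98.5 / 0.08 → 1232 (rounded up).
Hatch length per layer: 3230 / 0.078 → 41410.3 mm.
Beam time per layer: 41410.3 / 6890 → 6.0102 s.
Time per layer: 6.0102 + 17.1 → 23.1102 s.
1232 layers × 23.1102 s/layer = 28471.7664 s, i.e. 7.91 hours.

7.91 hours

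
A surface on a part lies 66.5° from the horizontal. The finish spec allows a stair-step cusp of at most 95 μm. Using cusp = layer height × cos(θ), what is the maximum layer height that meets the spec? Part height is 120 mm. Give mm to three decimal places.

t = h_c / cos θ = 0.095 / 0.3987 = 0.238 mm.

0.238 mm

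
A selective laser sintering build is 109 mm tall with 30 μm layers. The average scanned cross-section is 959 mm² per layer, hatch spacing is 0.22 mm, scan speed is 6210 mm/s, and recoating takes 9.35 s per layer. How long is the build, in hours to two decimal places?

10.15 hours

Layers = ⌈109/0.03⌉ = 3634.
Scan path per layer: 959 / 0.22 → 4359.1 mm.
Laser time per layer = 4359.1 / 6210, so 0.7019 s.
Time per layer = 0.7019 + 9.35 = 10.0519 s.
3634 layers × 10.0519 s/layer = 36528.6046 s, i.e. 10.15 hours.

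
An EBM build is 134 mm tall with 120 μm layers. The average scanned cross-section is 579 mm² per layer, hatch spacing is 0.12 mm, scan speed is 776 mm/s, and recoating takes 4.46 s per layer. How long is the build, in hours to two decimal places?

Layer count = ceil(134 / 0.12) = 1117.
Scan path per layer: 579 / 0.12 → 4825 mm.
Per-layer scan time = 4825 / 776 = 6.2178 s.
Time per layer: 6.2178 + 4.46 → 10.6778 s.
1117 layers × 10.6778 s/layer = 11927.1026 s, i.e. 3.31 hours.

3.31 hours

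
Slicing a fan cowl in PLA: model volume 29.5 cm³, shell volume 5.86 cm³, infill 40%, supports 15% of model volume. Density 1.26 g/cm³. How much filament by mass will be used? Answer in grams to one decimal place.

Volume inside the shell = 29.5 − 5.86, so 23.64 cm³.
Infill deposited: 0.40 × 23.64 → 9.456 cm³.
Support = 0.15 × 29.5, so 4.425 cm³.
Deposited volume = 5.86 + 9.456 + 4.425, so 19.741 cm³.
Mass = 19.741 × 1.26, so 24.87366 g.

24.9 g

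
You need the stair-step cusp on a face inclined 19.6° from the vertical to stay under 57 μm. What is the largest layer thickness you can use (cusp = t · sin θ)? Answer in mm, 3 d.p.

t = h_c / sin θ = 0.057 / 0.3355 = 0.170 mm.

0.170 mm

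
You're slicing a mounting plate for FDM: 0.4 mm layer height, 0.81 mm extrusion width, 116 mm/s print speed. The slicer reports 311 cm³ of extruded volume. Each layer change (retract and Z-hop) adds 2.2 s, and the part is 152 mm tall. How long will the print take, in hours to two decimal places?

Extrusion cross-section: 0.4 × 0.81 → 0.324 mm².
Toolpath length = 311 cm³ / 0.324 mm² = 311000 / 0.324 = 959876.5 mm.
Print-move time = 959876.5 / 116 = 8274.8 s.
Layers = ⌈152/0.4⌉ = 380.
Z-hop total: 380 × 2.2 → 836 s.
Total = 8274.8 + 836 = 9110.8 s = 2.53 hours.

2.53 hours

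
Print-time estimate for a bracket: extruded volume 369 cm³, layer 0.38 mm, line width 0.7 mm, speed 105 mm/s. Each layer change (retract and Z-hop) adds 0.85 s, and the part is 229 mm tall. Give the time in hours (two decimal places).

3.81 hours

Bead cross-section = 0.38 × 0.7 = 0.266 mm².
Toolpath length = 369 cm³ / 0.266 mm² = 369000 / 0.266 = 1387218 mm.
Print-move time = 1387218 / 105 = 13211.6 s.
Layer count = ceil(229 / 0.38) = 603.
Z-hop total = 603 × 0.85 = 512.55 s.
Total = 13211.6 + 512.55 = 13724.15 s = 3.81 hours.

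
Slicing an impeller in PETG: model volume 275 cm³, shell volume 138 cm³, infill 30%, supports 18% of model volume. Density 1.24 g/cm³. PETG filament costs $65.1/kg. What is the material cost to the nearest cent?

$18.45

Interior volume = 275 − 138, so 137 cm³.
Deposited infill = 0.30 × 137, so 41.1 cm³.
Support = 0.18 × 275 = 49.5 cm³.
Total printed volume = 138 + 41.1 + 49.5, so 228.6 cm³.
Mass: 228.6 × 1.24 → 283.464 g.
At $65.1/kg: 283.464/1000 × 65.1 = $18.45.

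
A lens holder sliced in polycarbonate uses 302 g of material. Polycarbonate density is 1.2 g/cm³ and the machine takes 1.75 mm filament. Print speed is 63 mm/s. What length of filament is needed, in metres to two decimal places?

Extruded volume: 302/1.2 = 251.6667 cm³ (251666.7 mm³).
Filament cross-section = π × (1.75/2)² = 2.4053 mm².
Length = 251666.7 / 2.4053 = 104630.07 mm = 104.63 m.

104.63 m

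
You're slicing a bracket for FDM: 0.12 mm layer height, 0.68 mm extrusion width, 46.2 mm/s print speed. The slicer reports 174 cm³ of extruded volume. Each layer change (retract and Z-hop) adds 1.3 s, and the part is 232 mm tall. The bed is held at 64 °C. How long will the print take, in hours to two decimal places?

13.52 hours

Extrusion cross-section = 0.12 × 0.68 = 0.0816 mm².
Total extruded path = 174000/0.0816 = 2132352.9 mm.
Extrusion time = 2132352.9 / 46.2 = 46154.8 s.
Layers = ⌈232/0.12⌉ = 1934.
Non-print overhead: 1934 × 1.3 → 2514.2 s.
Total = 46154.8 + 2514.2 = 48669 s = 13.52 hours.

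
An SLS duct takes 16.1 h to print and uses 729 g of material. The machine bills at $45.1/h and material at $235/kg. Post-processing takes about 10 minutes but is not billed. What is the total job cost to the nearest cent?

$897.43

Time charge = 45.1 × 16.1, so $726.11.
Feedstock cost: 235 × 729/1000 → $171.315.
Job cost: 726.11 + 171.315 = 897.425 ≈ $897.43.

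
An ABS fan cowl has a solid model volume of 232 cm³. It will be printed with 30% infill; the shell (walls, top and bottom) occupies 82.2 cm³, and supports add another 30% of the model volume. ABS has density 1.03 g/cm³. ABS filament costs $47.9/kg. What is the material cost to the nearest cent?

$9.71

Interior volume = 232 − 82.2 = 149.8 cm³.
Deposited infill = 0.30 × 149.8 = 44.94 cm³.
Support = 0.30 × 232 = 69.6 cm³.
Total printed volume: 82.2 + 44.94 + 69.6 → 196.74 cm³.
Mass: 196.74 × 1.03 → 202.6422 g.
Cost = 202.6422 g / 1000 × $47.9/kg = $9.71.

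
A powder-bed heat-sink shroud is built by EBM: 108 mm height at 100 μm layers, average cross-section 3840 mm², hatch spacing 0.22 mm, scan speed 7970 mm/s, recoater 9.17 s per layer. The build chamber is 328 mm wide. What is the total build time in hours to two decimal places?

3.41 hours

Number of layers: 108 / 0.1 → 1080 (rounded up).
Hatch length per layer: 3840 / 0.22 → 17454.5 mm.
Per-layer scan time = 17454.5 / 7970, so 2.19 s.
Time per layer = 2.19 + 9.17, so 11.36 s.
1080 layers × 11.36 s/layer = 12268.8 s, i.e. 3.41 hours.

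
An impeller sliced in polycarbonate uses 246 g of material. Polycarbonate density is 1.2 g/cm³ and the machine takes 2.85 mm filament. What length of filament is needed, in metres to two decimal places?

32.13 m

Extruded volume: 246/1.2 = 205 cm³ (205000 mm³).
Cross-section of 2.85 mm filament: π·(2.85/2)² = 6.3794 mm².
Length = 205000 / 6.3794 = 32134.68 mm = 32.13 m.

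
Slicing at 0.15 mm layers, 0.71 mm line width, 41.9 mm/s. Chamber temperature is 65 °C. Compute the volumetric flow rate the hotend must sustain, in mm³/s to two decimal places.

Extrusion cross-section: 0.15 × 0.71 → 0.1065 mm².
Q = v·A = 41.9 × 0.1065 = 4.46 mm³/s.

4.46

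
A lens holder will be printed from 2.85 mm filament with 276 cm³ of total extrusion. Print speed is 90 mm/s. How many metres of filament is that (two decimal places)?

43.26 m

Cross-section of 2.85 mm filament: π·(2.85/2)² = 6.3794 mm².
Length = 276 cm³ / 6.3794 mm² = 276000 / 6.3794 = 43264.26 mm = 43.26 m.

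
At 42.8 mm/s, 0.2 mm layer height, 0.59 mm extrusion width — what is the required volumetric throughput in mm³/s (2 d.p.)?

5.05

Bead cross-section: 0.2 × 0.59 → 0.118 mm².
Q = v·A = 42.8 × 0.118 = 5.05 mm³/s.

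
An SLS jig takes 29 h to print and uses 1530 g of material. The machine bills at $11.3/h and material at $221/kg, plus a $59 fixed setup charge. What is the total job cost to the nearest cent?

$724.83

Machine-time cost = 11.3 × 29 = $327.70.
Material cost = 221 × 1530/1000, so $338.13.
Total = 327.70 + 338.13 + 59 = $724.83.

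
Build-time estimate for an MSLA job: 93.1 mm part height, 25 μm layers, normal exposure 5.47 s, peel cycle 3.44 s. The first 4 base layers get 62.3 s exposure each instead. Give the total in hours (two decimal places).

Layer count = ceil(93.1 / 0.025) = 3724.
Base layers = 4 × (62.3 + 3.44), so 262.96 s.
Normal layers: 3720 × (5.47 + 3.44) → 33145.2 s.
Sum: 262.96 + 33145.2 = 33408.16 s → 9.28 hours.

9.28 hours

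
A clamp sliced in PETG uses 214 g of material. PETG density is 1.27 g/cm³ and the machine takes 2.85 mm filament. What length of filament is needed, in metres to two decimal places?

Extruded volume: 214/1.27 = 168.5039 cm³ (168503.9 mm³).
Cross-section of 2.85 mm filament: π·(2.85/2)² = 6.3794 mm².
Length = 168503.9 / 6.3794 = 26413.75 mm = 26.41 m.

26.41 m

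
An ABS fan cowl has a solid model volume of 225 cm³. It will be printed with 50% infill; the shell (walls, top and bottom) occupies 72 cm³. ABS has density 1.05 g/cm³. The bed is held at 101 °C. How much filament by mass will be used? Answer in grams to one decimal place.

155.9 g

Interior volume = 225 − 72 = 153 cm³.
Infill volume = 0.50 × 153, so 76.5 cm³.
Deposited volume: 72 + 76.5 → 148.5 cm³.
Mass = 148.5 × 1.05, so 155.925 g.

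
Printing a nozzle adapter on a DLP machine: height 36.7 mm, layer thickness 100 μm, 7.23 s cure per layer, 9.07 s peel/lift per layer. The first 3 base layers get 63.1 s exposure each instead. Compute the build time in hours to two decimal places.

Number of layers: 36.7 / 0.1 → 367 (rounded up).
Burn-in layers: 3 × (63.1 + 9.07) → 216.51 s.
Normal layers: 364 × (7.23 + 9.07) → 5933.2 s.
Sum: 216.51 + 5933.2 = 6149.71 s → 1.71 hours.

1.71 hours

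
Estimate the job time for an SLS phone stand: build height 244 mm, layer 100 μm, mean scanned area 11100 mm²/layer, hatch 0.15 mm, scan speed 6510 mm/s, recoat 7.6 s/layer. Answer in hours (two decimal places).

12.86 hours

Layer count = ceil(244 / 0.1) = 2440.
Hatch length per layer: 11100 / 0.15 → 74000 mm.
Scan time per layer = 74000 / 6510, so 11.3671 s.
Time per layer: 11.3671 + 7.6 → 18.9671 s.
Build time = 2440 × 18.9671 = 46279.724 s = 12.86 hours.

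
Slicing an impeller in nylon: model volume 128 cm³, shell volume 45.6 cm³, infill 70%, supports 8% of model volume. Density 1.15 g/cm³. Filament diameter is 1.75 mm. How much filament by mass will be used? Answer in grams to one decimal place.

Volume inside the shell: 128 − 45.6 → 82.4 cm³.
Infill deposited = 0.70 × 82.4 = 57.68 cm³.
Support = 0.08 × 128 = 10.24 cm³.
Total printed volume = 45.6 + 57.68 + 10.24, so 113.52 cm³.
Mass = 113.52 × 1.15 = 130.548 g.

130.5 g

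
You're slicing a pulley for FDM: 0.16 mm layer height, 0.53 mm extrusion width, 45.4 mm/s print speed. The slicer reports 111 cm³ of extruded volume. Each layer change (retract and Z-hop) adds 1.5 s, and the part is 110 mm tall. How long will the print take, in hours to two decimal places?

8.30 hours

Line area = 0.16 × 0.53 = 0.0848 mm².
Total extruded path = 111000/0.0848 = 1308962.3 mm.
Extrusion time = 1308962.3 / 45.4 = 28831.8 s.
Layers = ⌈110/0.16⌉ = 688.
Z-hop total = 688 × 1.5, so 1032 s.
Total = 28831.8 + 1032 = 29863.8 s = 8.30 hours.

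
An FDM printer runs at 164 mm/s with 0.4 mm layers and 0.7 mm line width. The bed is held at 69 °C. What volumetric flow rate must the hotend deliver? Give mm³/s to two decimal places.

Extrusion cross-section: 0.4 × 0.7 → 0.28 mm².
Q = v·A = 164 × 0.28 = 45.92 mm³/s.

45.92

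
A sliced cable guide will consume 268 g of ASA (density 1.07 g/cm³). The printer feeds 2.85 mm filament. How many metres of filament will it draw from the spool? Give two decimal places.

39.26 m

Extruded volume: 268/1.07 = 250.4673 cm³ (250467.3 mm³).
Cross-section of 2.85 mm filament: π·(2.85/2)² = 6.3794 mm².
L = V/A = 250467.3/6.3794 = 39261.89 mm → 39.26 m.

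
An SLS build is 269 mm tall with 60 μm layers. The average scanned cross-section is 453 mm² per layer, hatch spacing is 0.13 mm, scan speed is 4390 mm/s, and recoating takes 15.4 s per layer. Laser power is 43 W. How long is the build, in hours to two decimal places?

20.17 hours

Number of layers: 269 / 0.06 → 4484 (rounded up).
Hatch length per layer: 453 / 0.13 → 3484.6 mm.
Per-layer scan time: 3484.6 / 4390 → 0.7938 s.
Time per layer: 0.7938 + 15.4 → 16.1938 s.
4484 layers × 16.1938 s/layer = 72612.9992 s, i.e. 20.17 hours.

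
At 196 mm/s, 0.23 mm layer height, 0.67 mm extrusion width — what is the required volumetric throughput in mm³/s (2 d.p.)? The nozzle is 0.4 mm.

30.20

Bead cross-section = 0.23 × 0.67, so 0.1541 mm².
Q = v·A = 196 × 0.1541 = 30.20 mm³/s.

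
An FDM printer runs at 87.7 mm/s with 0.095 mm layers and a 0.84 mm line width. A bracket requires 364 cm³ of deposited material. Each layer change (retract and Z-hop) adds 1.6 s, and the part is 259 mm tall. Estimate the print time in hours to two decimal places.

Line area: 0.095 × 0.84 → 0.0798 mm².
Toolpath length = 364 cm³ / 0.0798 mm² = 364000 / 0.0798 = 4561403.5 mm.
Print-move time = 4561403.5 / 87.7, so 52011.4 s.
Number of layers: 259 / 0.095 → 2727 (rounded up).
Z-hop total = 2727 × 1.6, so 4363.2 s.
Total = 52011.4 + 4363.2 = 56374.6 s = 15.66 hours.

15.66 hours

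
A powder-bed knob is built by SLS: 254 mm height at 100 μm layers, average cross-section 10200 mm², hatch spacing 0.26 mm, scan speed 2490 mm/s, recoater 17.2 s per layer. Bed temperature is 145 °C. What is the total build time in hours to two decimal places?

23.25 hours

Number of layers: 254 / 0.1 → 2540 (rounded up).
Per-layer scan distance = 10200 / 0.26 = 39230.8 mm.
Laser time per layer = 39230.8 / 2490, so 15.7553 s.
Per-layer time = 15.7553 + 17.2 = 32.9553 s.
Build time = 2540 × 32.9553 = 83706.462 s = 23.25 hours.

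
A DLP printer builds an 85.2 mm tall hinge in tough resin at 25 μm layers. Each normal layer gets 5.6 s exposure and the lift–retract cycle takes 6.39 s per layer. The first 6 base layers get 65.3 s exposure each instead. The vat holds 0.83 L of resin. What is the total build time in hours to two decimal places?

Layers = ⌈85.2/0.025⌉ = 3408.
Bottom layers = 6 × (65.3 + 6.39) = 430.14 s.
Remaining layers = 3402 × (5.6 + 6.39) = 40789.98 s.
Sum: 430.14 + 40789.98 = 41220.12 s → 11.45 hours.

11.45 hours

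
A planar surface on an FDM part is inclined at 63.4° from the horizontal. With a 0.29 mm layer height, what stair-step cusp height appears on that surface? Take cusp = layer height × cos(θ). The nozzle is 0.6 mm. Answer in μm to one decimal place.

129.9 μm

cos(63.4°) = 0.4478, so cusp = 0.29 × 0.4478 = 0.129862 mm → 129.9 μm.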